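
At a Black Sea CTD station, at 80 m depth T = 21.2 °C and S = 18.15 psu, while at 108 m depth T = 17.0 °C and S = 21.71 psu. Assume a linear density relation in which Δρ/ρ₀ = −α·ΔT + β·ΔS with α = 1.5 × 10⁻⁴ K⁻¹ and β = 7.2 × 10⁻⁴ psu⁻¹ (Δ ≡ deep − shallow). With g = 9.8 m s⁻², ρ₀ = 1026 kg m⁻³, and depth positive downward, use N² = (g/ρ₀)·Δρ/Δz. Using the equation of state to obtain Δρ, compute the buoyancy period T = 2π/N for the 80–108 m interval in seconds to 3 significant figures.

ΔT = -4.2 K, ΔS = +3.56 psu (deep − shallow).
Δρ/ρ₀ = −αΔT + βΔS = 6.30 × 10⁻⁴ + 2.5632 × 10⁻³ = 3.1932 × 10⁻³, so Δρ ≈ 3.276 kg m⁻³.
N² = (g/ρ₀)·Δρ/Δz = g·(Δρ/ρ₀)/Δz = 9.8 × 3.1932 × 10⁻³ / 28 = 1.1176 × 10⁻³ s⁻².
N = √(1.1176 × 10⁻³) = 0.033431 rad s⁻¹ → T = 2π/N = 187.94 s ≈ 188 s.

188 s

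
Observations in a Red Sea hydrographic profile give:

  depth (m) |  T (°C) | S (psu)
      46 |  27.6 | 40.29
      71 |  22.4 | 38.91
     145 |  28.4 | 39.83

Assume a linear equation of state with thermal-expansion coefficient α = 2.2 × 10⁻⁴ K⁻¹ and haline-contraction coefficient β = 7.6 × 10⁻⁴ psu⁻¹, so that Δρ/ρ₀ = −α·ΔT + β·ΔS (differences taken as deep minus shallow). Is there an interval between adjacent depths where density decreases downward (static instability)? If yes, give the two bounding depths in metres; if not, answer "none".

Evaluate Δρ/ρ₀ = −αΔT + βΔS across each adjacent pair:
  46–71 m: −αΔT+βΔS = −(2.2 × 10⁻⁴)(-5.2)+(7.6 × 10⁻⁴)(-1.38) = 9.5 × 10⁻⁵ → stable
  71–145 m: −αΔT+βΔS = −(2.2 × 10⁻⁴)(+6.0)+(7.6 × 10⁻⁴)(+0.92) = -6.2 × 10⁻⁴ → UNSTABLE
The 71–145 m interval has Δρ < 0: lighter water underlies denser water.

71–145 m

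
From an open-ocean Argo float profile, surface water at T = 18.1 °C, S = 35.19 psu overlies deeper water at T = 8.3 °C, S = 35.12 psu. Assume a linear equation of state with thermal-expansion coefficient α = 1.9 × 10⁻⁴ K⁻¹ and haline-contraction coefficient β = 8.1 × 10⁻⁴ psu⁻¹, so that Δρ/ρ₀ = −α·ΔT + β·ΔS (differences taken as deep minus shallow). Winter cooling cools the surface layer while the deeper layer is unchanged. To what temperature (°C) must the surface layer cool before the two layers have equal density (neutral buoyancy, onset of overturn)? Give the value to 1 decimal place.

8.6 °C

Neutral buoyancy requires Δρ = 0, i.e. −α(T_deep − T_surf′) + β(S_deep − S_surf) = 0.
T_surf′ = T_deep − (β/α)·ΔS = 8.3 − (8.1 × 10⁻⁴/1.9 × 10⁻⁴)·(-0.07) = 8.598 °C.
Cooling required: 18.1 − (8.598) = 9.502 °C.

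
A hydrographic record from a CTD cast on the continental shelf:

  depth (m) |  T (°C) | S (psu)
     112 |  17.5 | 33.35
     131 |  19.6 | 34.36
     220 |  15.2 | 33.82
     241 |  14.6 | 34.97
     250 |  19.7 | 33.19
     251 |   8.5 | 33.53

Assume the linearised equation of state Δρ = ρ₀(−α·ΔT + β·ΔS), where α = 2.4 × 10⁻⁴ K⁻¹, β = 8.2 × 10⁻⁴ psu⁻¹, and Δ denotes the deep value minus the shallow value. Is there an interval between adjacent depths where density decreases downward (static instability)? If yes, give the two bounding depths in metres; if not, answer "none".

Evaluate Δρ/ρ₀ = −αΔT + βΔS across each adjacent pair:
  112–131 m: −αΔT+βΔS = −(2.4 × 10⁻⁴)(+2.1)+(8.2 × 10⁻⁴)(+1.01) = 3.2 × 10⁻⁴ → stable
  131–220 m: −αΔT+βΔS = −(2.4 × 10⁻⁴)(-4.4)+(8.2 × 10⁻⁴)(-0.54) = 6.1 × 10⁻⁴ → stable
  220–241 m: −αΔT+βΔS = −(2.4 × 10⁻⁴)(-0.6)+(8.2 × 10⁻⁴)(+1.15) = 1.1 × 10⁻³ → stable
  241–250 m: −αΔT+βΔS = −(2.4 × 10⁻⁴)(+5.1)+(8.2 × 10⁻⁴)(-1.78) = -2.7 × 10⁻³ → UNSTABLE
  250–251 m: −αΔT+βΔS = −(2.4 × 10⁻⁴)(-11.2)+(8.2 × 10⁻⁴)(+0.34) = 3.0 × 10⁻³ → stable
The 241–250 m interval has Δρ < 0: lighter water underlies denser water.

241–250 m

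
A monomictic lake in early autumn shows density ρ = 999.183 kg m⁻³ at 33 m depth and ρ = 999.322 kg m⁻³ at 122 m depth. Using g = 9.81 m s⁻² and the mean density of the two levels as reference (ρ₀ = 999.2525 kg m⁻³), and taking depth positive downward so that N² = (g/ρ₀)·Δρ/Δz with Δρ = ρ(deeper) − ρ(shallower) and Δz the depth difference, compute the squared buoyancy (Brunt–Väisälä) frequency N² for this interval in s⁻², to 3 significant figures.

Δρ = 999.322 − 999.183 = 0.139 kg m⁻³ over Δz = 122 − 33 = 89 m.
N² = (9.81/999.2525) × (0.139/89) = 1.5333 × 10⁻⁵ s⁻² ≈ 1.53 × 10⁻⁵ s⁻².

1.53 × 10⁻⁵ s⁻²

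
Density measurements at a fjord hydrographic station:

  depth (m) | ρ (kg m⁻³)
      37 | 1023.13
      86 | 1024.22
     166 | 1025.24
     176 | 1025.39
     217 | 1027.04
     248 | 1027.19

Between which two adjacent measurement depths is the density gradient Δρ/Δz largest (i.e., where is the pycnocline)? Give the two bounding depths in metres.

176–217 m

Compute the density gradient over each adjacent pair:
  37–86 m: Δρ/Δz = 1.09/49 = 0.022 kg m⁻⁴
  86–166 m: Δρ/Δz = 1.02/80 = 0.013 kg m⁻⁴
  166–176 m: Δρ/Δz = 0.15/10 = 0.015 kg m⁻⁴
  176–217 m: Δρ/Δz = 1.65/41 = 0.040 kg m⁻⁴
  217–248 m: Δρ/Δz = 0.15/31 = 4.8 × 10⁻³ kg m⁻⁴
The largest gradient is in the 176–217 m interval — the pycnocline.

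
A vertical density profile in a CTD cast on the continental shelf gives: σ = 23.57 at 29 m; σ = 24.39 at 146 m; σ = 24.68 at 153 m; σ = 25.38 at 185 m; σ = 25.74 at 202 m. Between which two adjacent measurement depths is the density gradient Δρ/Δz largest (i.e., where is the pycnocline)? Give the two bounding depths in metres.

Compute the density gradient over each adjacent pair:
  29–146 m: Δρ/Δz = 0.82/117 = 7.0 × 10⁻³ kg m⁻⁴
  146–153 m: Δρ/Δz = 0.29/7 = 0.041 kg m⁻⁴
  153–185 m: Δρ/Δz = 0.70/32 = 0.022 kg m⁻⁴
  185–202 m: Δρ/Δz = 0.36/17 = 0.021 kg m⁻⁴
The largest gradient is in the 146–153 m interval — the pycnocline.

146–153 m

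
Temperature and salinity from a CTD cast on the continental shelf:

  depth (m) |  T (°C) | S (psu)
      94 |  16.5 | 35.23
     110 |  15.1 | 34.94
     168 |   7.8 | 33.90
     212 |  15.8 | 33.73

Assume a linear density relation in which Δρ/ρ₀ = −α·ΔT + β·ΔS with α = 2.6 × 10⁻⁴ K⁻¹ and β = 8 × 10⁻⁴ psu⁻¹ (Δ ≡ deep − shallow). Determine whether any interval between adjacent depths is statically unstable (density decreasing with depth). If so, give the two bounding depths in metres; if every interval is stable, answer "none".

168–212 m

Evaluate Δρ/ρ₀ = −αΔT + βΔS across each adjacent pair:
  94–110 m: −αΔT+βΔS = −(2.6 × 10⁻⁴)(-1.4)+(8 × 10⁻⁴)(-0.29) = 1.3 × 10⁻⁴ → stable
  110–168 m: −αΔT+βΔS = −(2.6 × 10⁻⁴)(-7.3)+(8 × 10⁻⁴)(-1.04) = 1.1 × 10⁻³ → stable
  168–212 m: −αΔT+βΔS = −(2.6 × 10⁻⁴)(+8.0)+(8 × 10⁻⁴)(-0.17) = -2.2 × 10⁻³ → UNSTABLE
The 168–212 m interval has Δρ < 0: lighter water underlies denser water.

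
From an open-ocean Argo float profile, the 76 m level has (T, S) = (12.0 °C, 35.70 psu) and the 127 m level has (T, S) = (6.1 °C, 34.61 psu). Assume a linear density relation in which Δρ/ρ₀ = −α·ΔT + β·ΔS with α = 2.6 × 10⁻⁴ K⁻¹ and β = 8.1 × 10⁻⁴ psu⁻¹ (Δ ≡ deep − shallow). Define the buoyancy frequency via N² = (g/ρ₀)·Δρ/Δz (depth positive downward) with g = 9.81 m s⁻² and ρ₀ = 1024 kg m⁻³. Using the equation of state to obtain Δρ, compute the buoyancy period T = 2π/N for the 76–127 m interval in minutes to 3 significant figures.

ΔT = -5.9 K, ΔS = -1.09 psu (deep − shallow).
Δρ/ρ₀ = −αΔT + βΔS = 1.534 × 10⁻³ − 8.829 × 10⁻⁴ = 6.511 × 10⁻⁴, so Δρ ≈ 0.6667 kg m⁻³.
N² = (g/ρ₀)·Δρ/Δz = g·(Δρ/ρ₀)/Δz = 9.81 × 6.511 × 10⁻⁴ / 51 = 1.2524 × 10⁻⁴ s⁻².
N = √(1.2524 × 10⁻⁴) = 0.011191 rad s⁻¹ → T = 2π/N = 561.45 s = 9.3575 min ≈ 9.36 min.

9.36 min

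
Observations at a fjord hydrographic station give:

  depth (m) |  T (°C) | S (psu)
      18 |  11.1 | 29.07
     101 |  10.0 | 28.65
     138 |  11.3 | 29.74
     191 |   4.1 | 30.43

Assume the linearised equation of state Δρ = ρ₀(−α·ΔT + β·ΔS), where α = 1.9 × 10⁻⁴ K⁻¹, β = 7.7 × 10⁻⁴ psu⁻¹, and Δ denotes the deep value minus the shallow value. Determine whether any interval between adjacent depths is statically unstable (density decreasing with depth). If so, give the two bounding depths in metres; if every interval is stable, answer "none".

Evaluate Δρ/ρ₀ = −αΔT + βΔS across each adjacent pair:
  18–101 m: −αΔT+βΔS = −(1.9 × 10⁻⁴)(-1.1)+(7.7 × 10⁻⁴)(-0.42) = -1.1 × 10⁻⁴ → UNSTABLE
  101–138 m: −αΔT+βΔS = −(1.9 × 10⁻⁴)(+1.3)+(7.7 × 10⁻⁴)(+1.09) = 5.9 × 10⁻⁴ → stable
  138–191 m: −αΔT+βΔS = −(1.9 × 10⁻⁴)(-7.2)+(7.7 × 10⁻⁴)(+0.69) = 1.9 × 10⁻³ → stable
The 18–101 m interval has Δρ < 0: lighter water underlies denser water.

18–101 m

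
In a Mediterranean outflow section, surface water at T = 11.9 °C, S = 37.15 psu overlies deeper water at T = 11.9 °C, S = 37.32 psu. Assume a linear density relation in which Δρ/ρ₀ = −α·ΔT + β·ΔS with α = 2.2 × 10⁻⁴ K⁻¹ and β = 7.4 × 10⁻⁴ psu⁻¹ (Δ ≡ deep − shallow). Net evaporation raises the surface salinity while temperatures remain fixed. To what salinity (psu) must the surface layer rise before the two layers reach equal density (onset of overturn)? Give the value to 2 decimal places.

37.32 psu

Neutral buoyancy requires −α(T_deep − T_surf) + β(S_deep − S_surf′) = 0.
S_surf′ = S_deep − (α/β)·ΔT = 37.32 − (2.2 × 10⁻⁴/7.4 × 10⁻⁴)·(+0.0) = 37.3200 psu.
Increase required: 37.3200 − 37.15 = 0.1700 psu.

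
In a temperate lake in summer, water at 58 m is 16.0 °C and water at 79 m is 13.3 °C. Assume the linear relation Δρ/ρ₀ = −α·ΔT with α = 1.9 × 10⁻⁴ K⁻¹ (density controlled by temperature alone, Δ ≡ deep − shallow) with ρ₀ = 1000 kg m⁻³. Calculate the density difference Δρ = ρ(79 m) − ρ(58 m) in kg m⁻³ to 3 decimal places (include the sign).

+0.513 kg m⁻³

ΔT = -2.7 K, Δρ/ρ₀ = −αΔT = 5.13 × 10⁻⁴.
Δρ = 1000 × (5.13 × 10⁻⁴) = +0.513 kg m⁻³.
Positive Δρ: denser below, stable.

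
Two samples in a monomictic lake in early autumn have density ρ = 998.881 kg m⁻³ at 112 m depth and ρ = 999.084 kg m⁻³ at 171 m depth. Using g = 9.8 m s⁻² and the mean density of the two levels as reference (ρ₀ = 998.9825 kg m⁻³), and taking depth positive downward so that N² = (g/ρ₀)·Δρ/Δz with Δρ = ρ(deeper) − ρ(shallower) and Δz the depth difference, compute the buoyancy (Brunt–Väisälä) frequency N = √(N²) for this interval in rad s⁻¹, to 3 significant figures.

Δρ = 999.084 − 998.881 = 0.203 kg m⁻³ over Δz = 171 − 112 = 59 m.
N² = (9.8/998.9825) × (0.203/59) = 3.3753 × 10⁻⁵ s⁻².
N = √(3.3753 × 10⁻⁵) = 5.8097 × 10⁻³ rad s⁻¹ ≈ 5.81 × 10⁻³ rad s⁻¹.

5.81 × 10⁻³ rad s⁻¹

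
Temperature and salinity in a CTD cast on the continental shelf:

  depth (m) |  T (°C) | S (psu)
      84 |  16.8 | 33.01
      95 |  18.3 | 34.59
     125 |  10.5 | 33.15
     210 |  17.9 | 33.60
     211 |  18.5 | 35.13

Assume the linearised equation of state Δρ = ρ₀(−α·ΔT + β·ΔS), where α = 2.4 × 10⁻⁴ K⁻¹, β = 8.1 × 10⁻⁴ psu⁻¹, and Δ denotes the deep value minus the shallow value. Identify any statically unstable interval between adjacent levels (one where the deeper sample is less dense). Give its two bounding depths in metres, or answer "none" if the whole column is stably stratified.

Evaluate Δρ/ρ₀ = −αΔT + βΔS across each adjacent pair:
  84–95 m: −αΔT+βΔS = −(2.4 × 10⁻⁴)(+1.5)+(8.1 × 10⁻⁴)(+1.58) = 9.2 × 10⁻⁴ → stable
  95–125 m: −αΔT+βΔS = −(2.4 × 10⁻⁴)(-7.8)+(8.1 × 10⁻⁴)(-1.44) = 7.1 × 10⁻⁴ → stable
  125–210 m: −αΔT+βΔS = −(2.4 × 10⁻⁴)(+7.4)+(8.1 × 10⁻⁴)(+0.45) = -1.4 × 10⁻³ → UNSTABLE
  210–211 m: −αΔT+βΔS = −(2.4 × 10⁻⁴)(+0.6)+(8.1 × 10⁻⁴)(+1.53) = 1.1 × 10⁻³ → stable
The 125–210 m interval has Δρ < 0: lighter water underlies denser water.

125–210 m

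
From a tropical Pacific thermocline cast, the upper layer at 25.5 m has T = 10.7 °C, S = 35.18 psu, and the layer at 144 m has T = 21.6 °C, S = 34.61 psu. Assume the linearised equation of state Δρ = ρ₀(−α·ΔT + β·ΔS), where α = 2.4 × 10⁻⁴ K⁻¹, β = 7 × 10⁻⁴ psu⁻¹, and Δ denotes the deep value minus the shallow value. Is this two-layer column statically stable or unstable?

unstable

ΔT = 21.6 − 10.7 = +10.9 K and ΔS = 34.61 − 35.18 = -0.57 psu (deep − shallow).
−αΔT = -2.616 × 10⁻³; βΔS = -3.99 × 10⁻⁴; sum Δρ/ρ₀ = -3.015 × 10⁻³.
Δρ/ρ₀ < 0, so Δρ < 0: deeper water is lighter → statically unstable; the column would overturn.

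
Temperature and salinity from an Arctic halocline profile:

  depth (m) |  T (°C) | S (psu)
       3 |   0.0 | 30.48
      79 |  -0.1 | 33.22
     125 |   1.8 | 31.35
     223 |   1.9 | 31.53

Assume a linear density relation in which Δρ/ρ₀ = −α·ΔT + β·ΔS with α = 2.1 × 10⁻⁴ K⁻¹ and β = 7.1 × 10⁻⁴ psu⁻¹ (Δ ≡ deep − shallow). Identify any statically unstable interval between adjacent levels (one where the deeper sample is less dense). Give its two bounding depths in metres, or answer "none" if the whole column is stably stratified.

79–125 m

Evaluate Δρ/ρ₀ = −αΔT + βΔS across each adjacent pair:
  3–79 m: −αΔT+βΔS = −(2.1 × 10⁻⁴)(-0.1)+(7.1 × 10⁻⁴)(+2.74) = 2.0 × 10⁻³ → stable
  79–125 m: −αΔT+βΔS = −(2.1 × 10⁻⁴)(+1.9)+(7.1 × 10⁻⁴)(-1.87) = -1.7 × 10⁻³ → UNSTABLE
  125–223 m: −αΔT+βΔS = −(2.1 × 10⁻⁴)(+0.1)+(7.1 × 10⁻⁴)(+0.18) = 1.1 × 10⁻⁴ → stable
The 79–125 m interval has Δρ < 0: lighter water underlies denser water.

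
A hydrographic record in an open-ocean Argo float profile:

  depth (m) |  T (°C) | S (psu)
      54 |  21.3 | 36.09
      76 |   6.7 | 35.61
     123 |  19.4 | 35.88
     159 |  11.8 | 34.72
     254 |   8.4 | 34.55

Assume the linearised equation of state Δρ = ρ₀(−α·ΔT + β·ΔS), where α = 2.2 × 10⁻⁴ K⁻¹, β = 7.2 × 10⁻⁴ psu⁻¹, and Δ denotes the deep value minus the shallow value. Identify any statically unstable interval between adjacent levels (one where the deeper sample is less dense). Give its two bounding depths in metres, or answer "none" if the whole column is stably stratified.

76–123 m

Evaluate Δρ/ρ₀ = −αΔT + βΔS across each adjacent pair:
  54–76 m: −αΔT+βΔS = −(2.2 × 10⁻⁴)(-14.6)+(7.2 × 10⁻⁴)(-0.48) = 2.9 × 10⁻³ → stable
  76–123 m: −αΔT+βΔS = −(2.2 × 10⁻⁴)(+12.7)+(7.2 × 10⁻⁴)(+0.27) = -2.6 × 10⁻³ → UNSTABLE
  123–159 m: −αΔT+βΔS = −(2.2 × 10⁻⁴)(-7.6)+(7.2 × 10⁻⁴)(-1.16) = 8.4 × 10⁻⁴ → stable
  159–254 m: −αΔT+βΔS = −(2.2 × 10⁻⁴)(-3.4)+(7.2 × 10⁻⁴)(-0.17) = 6.3 × 10⁻⁴ → stable
The 76–123 m interval has Δρ < 0: lighter water underlies denser water.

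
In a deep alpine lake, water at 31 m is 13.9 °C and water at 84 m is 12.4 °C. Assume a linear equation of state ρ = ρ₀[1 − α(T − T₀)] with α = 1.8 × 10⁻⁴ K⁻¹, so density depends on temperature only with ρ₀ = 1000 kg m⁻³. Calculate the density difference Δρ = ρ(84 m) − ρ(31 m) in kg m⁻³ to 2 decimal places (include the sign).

+0.27 kg m⁻³

ΔT = -1.5 K, Δρ/ρ₀ = −αΔT = 2.70 × 10⁻⁴.
Δρ = 1000 × (2.70 × 10⁻⁴) = +0.27 kg m⁻³.
Positive Δρ: denser below, stable.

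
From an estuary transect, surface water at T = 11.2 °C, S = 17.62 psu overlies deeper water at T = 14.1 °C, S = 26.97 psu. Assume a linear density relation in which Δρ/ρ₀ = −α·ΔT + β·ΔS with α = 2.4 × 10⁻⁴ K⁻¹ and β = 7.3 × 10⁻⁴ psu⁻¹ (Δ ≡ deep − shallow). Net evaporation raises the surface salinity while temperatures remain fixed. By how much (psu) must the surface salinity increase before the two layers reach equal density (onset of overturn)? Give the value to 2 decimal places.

Neutral buoyancy requires −α(T_deep − T_surf) + β(S_deep − S_surf′) = 0.
S_surf′ = S_deep − (α/β)·ΔT = 26.97 − (2.4 × 10⁻⁴/7.3 × 10⁻⁴)·(+2.9) = 26.0166 psu.
Increase required: 26.0166 − 17.62 = 8.3966 psu.

8.40 psu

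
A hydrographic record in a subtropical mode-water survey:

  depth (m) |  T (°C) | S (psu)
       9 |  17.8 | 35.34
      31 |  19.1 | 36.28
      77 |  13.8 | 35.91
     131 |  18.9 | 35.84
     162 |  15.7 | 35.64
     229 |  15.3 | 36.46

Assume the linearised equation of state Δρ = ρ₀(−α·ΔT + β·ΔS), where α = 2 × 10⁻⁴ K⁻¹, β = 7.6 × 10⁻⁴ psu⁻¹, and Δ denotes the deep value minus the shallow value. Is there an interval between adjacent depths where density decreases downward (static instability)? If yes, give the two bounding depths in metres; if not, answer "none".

77–131 m

Evaluate Δρ/ρ₀ = −αΔT + βΔS across each adjacent pair:
  9–31 m: −αΔT+βΔS = −(2 × 10⁻⁴)(+1.3)+(7.6 × 10⁻⁴)(+0.94) = 4.5 × 10⁻⁴ → stable
  31–77 m: −αΔT+βΔS = −(2 × 10⁻⁴)(-5.3)+(7.6 × 10⁻⁴)(-0.37) = 7.8 × 10⁻⁴ → stable
  77–131 m: −αΔT+βΔS = −(2 × 10⁻⁴)(+5.1)+(7.6 × 10⁻⁴)(-0.07) = -1.1 × 10⁻³ → UNSTABLE
  131–162 m: −αΔT+βΔS = −(2 × 10⁻⁴)(-3.2)+(7.6 × 10⁻⁴)(-0.20) = 4.9 × 10⁻⁴ → stable
  162–229 m: −αΔT+βΔS = −(2 × 10⁻⁴)(-0.4)+(7.6 × 10⁻⁴)(+0.82) = 7.0 × 10⁻⁴ → stable
The 77–131 m interval has Δρ < 0: lighter water underlies denser water.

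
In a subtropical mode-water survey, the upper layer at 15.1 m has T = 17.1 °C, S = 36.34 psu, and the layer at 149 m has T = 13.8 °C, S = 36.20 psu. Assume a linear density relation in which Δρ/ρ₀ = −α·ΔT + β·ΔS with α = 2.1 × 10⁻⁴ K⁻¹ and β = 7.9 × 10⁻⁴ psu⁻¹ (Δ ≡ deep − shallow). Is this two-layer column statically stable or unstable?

stable

ΔT = 13.8 − 17.1 = -3.3 K and ΔS = 36.20 − 36.34 = -0.14 psu (deep − shallow).
−αΔT = 6.93 × 10⁻⁴; βΔS = -1.106 × 10⁻⁴; sum Δρ/ρ₀ = 5.824 × 10⁻⁴.
Δρ/ρ₀ > 0, so Δρ > 0: deeper water is denser → statically stable.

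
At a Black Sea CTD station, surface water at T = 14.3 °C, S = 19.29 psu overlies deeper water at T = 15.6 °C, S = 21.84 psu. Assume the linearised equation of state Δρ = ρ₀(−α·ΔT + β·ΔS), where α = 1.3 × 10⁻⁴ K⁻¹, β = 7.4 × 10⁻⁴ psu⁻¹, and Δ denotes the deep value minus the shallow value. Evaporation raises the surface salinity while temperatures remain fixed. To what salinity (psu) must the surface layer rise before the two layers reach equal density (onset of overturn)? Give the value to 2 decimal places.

21.61 psu

Neutral buoyancy requires −α(T_deep − T_surf) + β(S_deep − S_surf′) = 0.
S_surf′ = S_deep − (α/β)·ΔT = 21.84 − (1.3 × 10⁻⁴/7.4 × 10⁻⁴)·(+1.3) = 21.6116 psu.
Increase required: 21.6116 − 19.29 = 2.3216 psu.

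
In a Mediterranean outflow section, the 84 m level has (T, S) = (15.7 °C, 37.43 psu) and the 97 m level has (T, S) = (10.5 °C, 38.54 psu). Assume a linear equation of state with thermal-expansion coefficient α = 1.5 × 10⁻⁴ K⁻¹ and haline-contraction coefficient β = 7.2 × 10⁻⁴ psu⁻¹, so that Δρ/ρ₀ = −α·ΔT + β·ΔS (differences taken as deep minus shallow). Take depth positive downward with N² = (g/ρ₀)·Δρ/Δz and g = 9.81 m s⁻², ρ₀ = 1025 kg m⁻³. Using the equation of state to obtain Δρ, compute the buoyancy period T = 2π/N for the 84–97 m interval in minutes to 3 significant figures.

ΔT = -5.2 K, ΔS = +1.11 psu (deep − shallow).
Δρ/ρ₀ = −αΔT + βΔS = 7.80 × 10⁻⁴ + 7.992 × 10⁻⁴ = 1.5792 × 10⁻³, so Δρ ≈ 1.619 kg m⁻³.
N² = (g/ρ₀)·Δρ/Δz = g·(Δρ/ρ₀)/Δz = 9.81 × 1.5792 × 10⁻³ / 13 = 1.1917 × 10⁻³ s⁻².
N = √(1.1917 × 10⁻³) = 0.034521 rad s⁻¹ → T = 2π/N = 182.01 s = 3.0335 min ≈ 3.03 min.

3.03 min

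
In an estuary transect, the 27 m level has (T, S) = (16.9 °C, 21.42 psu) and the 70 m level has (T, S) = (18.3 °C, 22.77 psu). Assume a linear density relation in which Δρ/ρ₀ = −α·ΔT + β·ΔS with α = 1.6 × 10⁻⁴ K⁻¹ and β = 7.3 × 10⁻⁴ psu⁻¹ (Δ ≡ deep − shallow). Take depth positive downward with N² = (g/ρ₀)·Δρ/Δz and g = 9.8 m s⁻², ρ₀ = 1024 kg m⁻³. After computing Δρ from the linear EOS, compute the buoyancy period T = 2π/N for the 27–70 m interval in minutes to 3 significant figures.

ΔT = +1.4 K, ΔS = +1.35 psu (deep − shallow).
Δρ/ρ₀ = −αΔT + βΔS = -2.24 × 10⁻⁴ + 9.855 × 10⁻⁴ = 7.615 × 10⁻⁴, so Δρ ≈ 0.7798 kg m⁻³.
N² = (g/ρ₀)·Δρ/Δz = g·(Δρ/ρ₀)/Δz = 9.8 × 7.615 × 10⁻⁴ / 43 = 1.7355 × 10⁻⁴ s⁻².
N = √(1.7355 × 10⁻⁴) = 0.013174 rad s⁻¹ → T = 2π/N = 476.94 s = 7.9490 min ≈ 7.95 min.

7.95 min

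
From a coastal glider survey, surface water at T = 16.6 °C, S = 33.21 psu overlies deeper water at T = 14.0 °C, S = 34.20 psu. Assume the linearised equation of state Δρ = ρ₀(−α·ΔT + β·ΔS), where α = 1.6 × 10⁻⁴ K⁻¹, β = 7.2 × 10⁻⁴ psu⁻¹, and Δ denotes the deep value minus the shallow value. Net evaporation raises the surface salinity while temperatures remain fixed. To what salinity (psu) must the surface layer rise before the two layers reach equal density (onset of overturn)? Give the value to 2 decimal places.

34.78 psu

Neutral buoyancy requires −α(T_deep − T_surf) + β(S_deep − S_surf′) = 0.
S_surf′ = S_deep − (α/β)·ΔT = 34.20 − (1.6 × 10⁻⁴/7.2 × 10⁻⁴)·(-2.6) = 34.7778 psu.
Increase required: 34.7778 − 33.21 = 1.5678 psu.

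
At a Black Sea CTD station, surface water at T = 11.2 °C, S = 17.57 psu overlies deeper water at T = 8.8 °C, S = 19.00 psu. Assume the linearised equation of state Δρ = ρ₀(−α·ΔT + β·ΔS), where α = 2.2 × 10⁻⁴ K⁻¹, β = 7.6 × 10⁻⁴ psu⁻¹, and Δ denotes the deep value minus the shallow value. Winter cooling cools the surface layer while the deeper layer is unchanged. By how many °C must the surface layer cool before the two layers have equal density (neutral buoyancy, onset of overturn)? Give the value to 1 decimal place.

Neutral buoyancy requires Δρ = 0, i.e. −α(T_deep − T_surf′) + β(S_deep − S_surf) = 0.
T_surf′ = T_deep − (β/α)·ΔS = 8.8 − (7.6 × 10⁻⁴/2.2 × 10⁻⁴)·(+1.43) = 3.860 °C.
Cooling required: 11.2 − (3.860) = 7.340 °C.

7.3 °C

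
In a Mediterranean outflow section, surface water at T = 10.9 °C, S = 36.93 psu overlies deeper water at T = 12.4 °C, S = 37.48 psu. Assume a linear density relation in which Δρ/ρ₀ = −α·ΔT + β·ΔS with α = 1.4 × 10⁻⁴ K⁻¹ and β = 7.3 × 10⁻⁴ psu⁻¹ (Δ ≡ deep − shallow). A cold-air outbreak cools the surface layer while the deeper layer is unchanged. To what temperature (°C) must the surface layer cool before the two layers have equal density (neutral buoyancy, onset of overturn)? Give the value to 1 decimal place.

Neutral buoyancy requires Δρ = 0, i.e. −α(T_deep − T_surf′) + β(S_deep − S_surf) = 0.
T_surf′ = T_deep − (β/α)·ΔS = 12.4 − (7.3 × 10⁻⁴/1.4 × 10⁻⁴)·(+0.55) = 9.532 °C.
Cooling required: 10.9 − (9.532) = 1.368 °C.

9.5 °C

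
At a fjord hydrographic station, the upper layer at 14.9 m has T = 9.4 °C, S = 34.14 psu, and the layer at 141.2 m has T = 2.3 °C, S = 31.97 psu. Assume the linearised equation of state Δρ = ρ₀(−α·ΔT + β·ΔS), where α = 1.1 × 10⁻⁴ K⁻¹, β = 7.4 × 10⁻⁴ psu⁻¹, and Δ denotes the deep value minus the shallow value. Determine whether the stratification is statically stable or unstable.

unstable

ΔT = 2.3 − 9.4 = -7.1 K and ΔS = 31.97 − 34.14 = -2.17 psu (deep − shallow).
−αΔT = 7.81 × 10⁻⁴; βΔS = -1.6058 × 10⁻³; sum Δρ/ρ₀ = -8.248 × 10⁻⁴.
Δρ/ρ₀ < 0, so Δρ < 0: deeper water is lighter → statically unstable; the column would overturn.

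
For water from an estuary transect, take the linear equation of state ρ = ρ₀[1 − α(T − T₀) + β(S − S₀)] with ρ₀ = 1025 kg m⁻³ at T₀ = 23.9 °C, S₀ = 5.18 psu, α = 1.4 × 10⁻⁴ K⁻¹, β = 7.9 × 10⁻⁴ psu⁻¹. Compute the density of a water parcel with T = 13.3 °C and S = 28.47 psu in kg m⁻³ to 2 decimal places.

T − T₀ = -10.6 K, S − S₀ = +23.29 psu.
Bracket = 1 − α·(-10.6) + β·(+23.29) = 1 + (0.0198831) = 1.0198831.
ρ = 1025 × 1.0198831 = 1045.38 kg m⁻³.

1045.38 kg m⁻³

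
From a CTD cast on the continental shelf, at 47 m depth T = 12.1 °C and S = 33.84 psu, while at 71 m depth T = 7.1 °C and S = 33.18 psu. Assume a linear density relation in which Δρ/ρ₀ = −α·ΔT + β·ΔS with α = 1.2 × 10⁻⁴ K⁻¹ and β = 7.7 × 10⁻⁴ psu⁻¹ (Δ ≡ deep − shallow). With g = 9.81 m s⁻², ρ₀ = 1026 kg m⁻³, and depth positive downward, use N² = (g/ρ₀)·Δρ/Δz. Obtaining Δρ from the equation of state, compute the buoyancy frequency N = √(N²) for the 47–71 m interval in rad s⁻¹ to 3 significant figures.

ΔT = -5.0 K, ΔS = -0.66 psu (deep − shallow).
Δρ/ρ₀ = −αΔT + βΔS = 6.00 × 10⁻⁴ − 5.082 × 10⁻⁴ = 9.18 × 10⁻⁵, so Δρ ≈ 0.09419 kg m⁻³.
N² = (g/ρ₀)·Δρ/Δz = g·(Δρ/ρ₀)/Δz = 9.81 × 9.18 × 10⁻⁵ / 24 = 3.7523 × 10⁻⁵ s⁻².
N = √(3.7523 × 10⁻⁵) = 6.1256 × 10⁻³ rad s⁻¹ ≈ 6.13 × 10⁻³ rad s⁻¹.

6.13 × 10⁻³ rad s⁻¹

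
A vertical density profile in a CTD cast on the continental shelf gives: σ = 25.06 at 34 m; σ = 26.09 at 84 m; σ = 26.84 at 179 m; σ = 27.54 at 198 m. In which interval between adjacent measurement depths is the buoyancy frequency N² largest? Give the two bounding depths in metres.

179–198 m

Compute the density gradient over each adjacent pair:
  34–84 m: Δρ/Δz = 1.03/50 = 0.021 kg m⁻⁴
  84–179 m: Δρ/Δz = 0.75/95 = 7.9 × 10⁻³ kg m⁻⁴
  179–198 m: Δρ/Δz = 0.70/19 = 0.037 kg m⁻⁴
The largest gradient is in the 179–198 m interval — the pycnocline.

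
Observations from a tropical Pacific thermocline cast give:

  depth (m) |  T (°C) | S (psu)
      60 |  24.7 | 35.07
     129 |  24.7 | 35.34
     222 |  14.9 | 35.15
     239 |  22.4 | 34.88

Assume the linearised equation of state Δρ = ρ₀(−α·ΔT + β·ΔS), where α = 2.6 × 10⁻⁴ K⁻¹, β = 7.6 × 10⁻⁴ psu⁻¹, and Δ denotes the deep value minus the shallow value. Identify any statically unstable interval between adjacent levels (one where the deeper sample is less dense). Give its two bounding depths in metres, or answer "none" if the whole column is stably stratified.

222–239 m

Evaluate Δρ/ρ₀ = −αΔT + βΔS across each adjacent pair:
  60–129 m: −αΔT+βΔS = −(2.6 × 10⁻⁴)(+0.0)+(7.6 × 10⁻⁴)(+0.27) = 2.1 × 10⁻⁴ → stable
  129–222 m: −αΔT+βΔS = −(2.6 × 10⁻⁴)(-9.8)+(7.6 × 10⁻⁴)(-0.19) = 2.4 × 10⁻³ → stable
  222–239 m: −αΔT+βΔS = −(2.6 × 10⁻⁴)(+7.5)+(7.6 × 10⁻⁴)(-0.27) = -2.2 × 10⁻³ → UNSTABLE
The 222–239 m interval has Δρ < 0: lighter water underlies denser water.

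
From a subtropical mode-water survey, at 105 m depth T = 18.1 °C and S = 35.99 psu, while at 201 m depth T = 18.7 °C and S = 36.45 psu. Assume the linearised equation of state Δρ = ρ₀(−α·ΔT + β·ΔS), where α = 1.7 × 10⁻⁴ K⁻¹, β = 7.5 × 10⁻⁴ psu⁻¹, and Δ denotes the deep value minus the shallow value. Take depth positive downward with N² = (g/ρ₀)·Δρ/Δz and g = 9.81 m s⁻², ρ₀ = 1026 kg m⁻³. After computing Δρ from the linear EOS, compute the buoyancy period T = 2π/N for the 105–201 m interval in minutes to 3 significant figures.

ΔT = +0.6 K, ΔS = +0.46 psu (deep − shallow).
Δρ/ρ₀ = −αΔT + βΔS = -1.02 × 10⁻⁴ + 3.45 × 10⁻⁴ = 2.43 × 10⁻⁴, so Δρ ≈ 0.2493 kg m⁻³.
N² = (g/ρ₀)·Δρ/Δz = g·(Δρ/ρ₀)/Δz = 9.81 × 2.43 × 10⁻⁴ / 96 = 2.4832 × 10⁻⁵ s⁻².
N = √(2.4832 × 10⁻⁵) = 4.9832 × 10⁻³ rad s⁻¹ → T = 2π/N = 1.2609 × 10³ s = 21.015 min ≈ 21.0 min.

21.0 min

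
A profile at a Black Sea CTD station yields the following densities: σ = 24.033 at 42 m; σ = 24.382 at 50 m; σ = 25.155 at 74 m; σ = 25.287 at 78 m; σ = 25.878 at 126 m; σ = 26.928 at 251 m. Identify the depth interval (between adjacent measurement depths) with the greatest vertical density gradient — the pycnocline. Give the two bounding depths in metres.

42–50 m

Compute the density gradient over each adjacent pair:
  42–50 m: Δρ/Δz = 0.349/8 = 0.044 kg m⁻⁴
  50–74 m: Δρ/Δz = 0.773/24 = 0.032 kg m⁻⁴
  74–78 m: Δρ/Δz = 0.132/4 = 0.033 kg m⁻⁴
  78–126 m: Δρ/Δz = 0.591/48 = 0.012 kg m⁻⁴
  126–251 m: Δρ/Δz = 1.050/125 = 8.4 × 10⁻³ kg m⁻⁴
The largest gradient is in the 42–50 m interval — the pycnocline.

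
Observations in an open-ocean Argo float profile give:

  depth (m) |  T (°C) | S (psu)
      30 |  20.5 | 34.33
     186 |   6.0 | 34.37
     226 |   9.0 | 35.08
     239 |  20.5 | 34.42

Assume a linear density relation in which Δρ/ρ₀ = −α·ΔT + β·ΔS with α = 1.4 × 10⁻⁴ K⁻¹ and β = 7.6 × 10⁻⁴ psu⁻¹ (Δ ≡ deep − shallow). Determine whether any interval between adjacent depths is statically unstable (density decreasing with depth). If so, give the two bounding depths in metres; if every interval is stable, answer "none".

226–239 m

Evaluate Δρ/ρ₀ = −αΔT + βΔS across each adjacent pair:
  30–186 m: −αΔT+βΔS = −(1.4 × 10⁻⁴)(-14.5)+(7.6 × 10⁻⁴)(+0.04) = 2.1 × 10⁻³ → stable
  186–226 m: −αΔT+βΔS = −(1.4 × 10⁻⁴)(+3.0)+(7.6 × 10⁻⁴)(+0.71) = 1.2 × 10⁻⁴ → stable
  226–239 m: −αΔT+βΔS = −(1.4 × 10⁻⁴)(+11.5)+(7.6 × 10⁻⁴)(-0.66) = -2.1 × 10⁻³ → UNSTABLE
The 226–239 m interval has Δρ < 0: lighter water underlies denser water.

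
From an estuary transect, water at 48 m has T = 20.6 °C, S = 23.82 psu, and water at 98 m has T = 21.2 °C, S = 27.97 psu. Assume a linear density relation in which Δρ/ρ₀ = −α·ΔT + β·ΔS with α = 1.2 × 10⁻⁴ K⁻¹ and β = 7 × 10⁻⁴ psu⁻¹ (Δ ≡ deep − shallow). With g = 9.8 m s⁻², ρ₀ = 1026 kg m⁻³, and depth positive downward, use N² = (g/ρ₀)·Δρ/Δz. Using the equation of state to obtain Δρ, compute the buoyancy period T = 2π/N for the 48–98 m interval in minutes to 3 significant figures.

4.44 min

ΔT = +0.6 K, ΔS = +4.15 psu (deep − shallow).
Δρ/ρ₀ = −αΔT + βΔS = -7.20 × 10⁻⁵ + 2.905 × 10⁻³ = 2.833 × 10⁻³, so Δρ ≈ 2.907 kg m⁻³.
N² = (g/ρ₀)·Δρ/Δz = g·(Δρ/ρ₀)/Δz = 9.8 × 2.833 × 10⁻³ / 50 = 5.5527 × 10⁻⁴ s⁻².
N = √(5.5527 × 10⁻⁴) = 0.023564 rad s⁻¹ → T = 2π/N = 266.64 s = 4.4440 min ≈ 4.44 min.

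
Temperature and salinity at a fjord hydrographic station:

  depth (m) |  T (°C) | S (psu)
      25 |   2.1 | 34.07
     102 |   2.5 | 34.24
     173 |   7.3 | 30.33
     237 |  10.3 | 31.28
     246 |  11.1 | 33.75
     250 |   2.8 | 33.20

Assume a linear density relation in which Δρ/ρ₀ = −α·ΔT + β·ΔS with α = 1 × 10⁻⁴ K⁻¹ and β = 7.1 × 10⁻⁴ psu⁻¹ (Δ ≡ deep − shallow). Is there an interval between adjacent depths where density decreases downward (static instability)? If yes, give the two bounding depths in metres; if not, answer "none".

Evaluate Δρ/ρ₀ = −αΔT + βΔS across each adjacent pair:
  25–102 m: −αΔT+βΔS = −(1 × 10⁻⁴)(+0.4)+(7.1 × 10⁻⁴)(+0.17) = 8.1 × 10⁻⁵ → stable
  102–173 m: −αΔT+βΔS = −(1 × 10⁻⁴)(+4.8)+(7.1 × 10⁻⁴)(-3.91) = -3.3 × 10⁻³ → UNSTABLE
  173–237 m: −αΔT+βΔS = −(1 × 10⁻⁴)(+3.0)+(7.1 × 10⁻⁴)(+0.95) = 3.7 × 10⁻⁴ → stable
  237–246 m: −αΔT+βΔS = −(1 × 10⁻⁴)(+0.8)+(7.1 × 10⁻⁴)(+2.47) = 1.7 × 10⁻³ → stable
  246–250 m: −αΔT+βΔS = −(1 × 10⁻⁴)(-8.3)+(7.1 × 10⁻⁴)(-0.55) = 4.4 × 10⁻⁴ → stable
The 102–173 m interval has Δρ < 0: lighter water underlies denser water.

102–173 m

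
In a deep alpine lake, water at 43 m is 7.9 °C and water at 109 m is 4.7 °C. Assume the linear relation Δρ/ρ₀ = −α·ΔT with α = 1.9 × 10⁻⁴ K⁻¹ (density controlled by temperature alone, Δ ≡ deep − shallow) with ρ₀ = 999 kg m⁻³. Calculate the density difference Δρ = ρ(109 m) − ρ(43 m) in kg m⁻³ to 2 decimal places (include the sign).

+0.61 kg m⁻³

ΔT = -3.2 K, Δρ/ρ₀ = −αΔT = 6.08 × 10⁻⁴.
Δρ = 999 × (6.08 × 10⁻⁴) = +0.61 kg m⁻³.
Positive Δρ: denser below, stable.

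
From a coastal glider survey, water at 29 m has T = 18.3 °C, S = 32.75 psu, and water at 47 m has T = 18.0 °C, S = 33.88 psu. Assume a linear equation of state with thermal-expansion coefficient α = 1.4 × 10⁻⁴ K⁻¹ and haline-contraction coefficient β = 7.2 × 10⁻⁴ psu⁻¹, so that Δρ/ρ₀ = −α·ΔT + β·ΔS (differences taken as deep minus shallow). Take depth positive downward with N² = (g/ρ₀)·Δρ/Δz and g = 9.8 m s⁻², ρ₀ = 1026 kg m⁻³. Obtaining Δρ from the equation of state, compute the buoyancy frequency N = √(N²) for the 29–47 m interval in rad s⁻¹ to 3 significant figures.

0.0216 rad s⁻¹

ΔT = -0.3 K, ΔS = +1.13 psu (deep − shallow).
Δρ/ρ₀ = −αΔT + βΔS = 4.20 × 10⁻⁵ + 8.136 × 10⁻⁴ = 8.556 × 10⁻⁴, so Δρ ≈ 0.8778 kg m⁻³.
N² = (g/ρ₀)·Δρ/Δz = g·(Δρ/ρ₀)/Δz = 9.8 × 8.556 × 10⁻⁴ / 18 = 4.6583 × 10⁻⁴ s⁻².
N = √(4.6583 × 10⁻⁴) = 0.021583 rad s⁻¹ ≈ 0.0216 rad s⁻¹.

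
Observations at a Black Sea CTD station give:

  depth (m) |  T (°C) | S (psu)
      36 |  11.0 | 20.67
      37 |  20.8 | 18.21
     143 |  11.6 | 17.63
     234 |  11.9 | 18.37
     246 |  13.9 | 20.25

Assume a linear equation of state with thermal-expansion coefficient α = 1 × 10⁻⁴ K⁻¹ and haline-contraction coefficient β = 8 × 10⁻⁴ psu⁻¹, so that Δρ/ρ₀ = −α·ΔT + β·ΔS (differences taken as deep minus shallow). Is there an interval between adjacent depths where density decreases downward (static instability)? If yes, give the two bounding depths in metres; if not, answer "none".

36–37 m

Evaluate Δρ/ρ₀ = −αΔT + βΔS across each adjacent pair:
  36–37 m: −αΔT+βΔS = −(1 × 10⁻⁴)(+9.8)+(8 × 10⁻⁴)(-2.46) = -2.9 × 10⁻³ → UNSTABLE
  37–143 m: −αΔT+βΔS = −(1 × 10⁻⁴)(-9.2)+(8 × 10⁻⁴)(-0.58) = 4.6 × 10⁻⁴ → stable
  143–234 m: −αΔT+βΔS = −(1 × 10⁻⁴)(+0.3)+(8 × 10⁻⁴)(+0.74) = 5.6 × 10⁻⁴ → stable
  234–246 m: −αΔT+βΔS = −(1 × 10⁻⁴)(+2.0)+(8 × 10⁻⁴)(+1.88) = 1.3 × 10⁻³ → stable
The 36–37 m interval has Δρ < 0: lighter water underlies denser water.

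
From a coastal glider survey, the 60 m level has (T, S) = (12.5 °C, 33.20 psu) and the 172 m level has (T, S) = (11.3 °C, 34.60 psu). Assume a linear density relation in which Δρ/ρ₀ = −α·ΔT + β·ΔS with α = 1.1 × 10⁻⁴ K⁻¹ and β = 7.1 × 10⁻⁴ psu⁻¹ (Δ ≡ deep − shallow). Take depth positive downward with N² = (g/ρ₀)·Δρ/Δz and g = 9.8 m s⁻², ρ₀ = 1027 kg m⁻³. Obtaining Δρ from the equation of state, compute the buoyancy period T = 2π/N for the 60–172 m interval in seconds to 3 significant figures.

633 s

ΔT = -1.2 K, ΔS = +1.40 psu (deep − shallow).
Δρ/ρ₀ = −αΔT + βΔS = 1.32 × 10⁻⁴ + 9.94 × 10⁻⁴ = 1.126 × 10⁻³, so Δρ ≈ 1.156 kg m⁻³.
N² = (g/ρ₀)·Δρ/Δz = g·(Δρ/ρ₀)/Δz = 9.8 × 1.126 × 10⁻³ / 112 = 9.8525 × 10⁻⁵ s⁻².
N = √(9.8525 × 10⁻⁵) = 9.9260 × 10⁻³ rad s⁻¹ → T = 2π/N = 633.00 s ≈ 633 s.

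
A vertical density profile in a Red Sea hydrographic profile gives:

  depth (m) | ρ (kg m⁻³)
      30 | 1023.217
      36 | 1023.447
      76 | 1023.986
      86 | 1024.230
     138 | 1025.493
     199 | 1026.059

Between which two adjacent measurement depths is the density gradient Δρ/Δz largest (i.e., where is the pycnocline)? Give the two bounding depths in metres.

30–36 m

Compute the density gradient over each adjacent pair:
  30–36 m: Δρ/Δz = 0.230/6 = 0.038 kg m⁻⁴
  36–76 m: Δρ/Δz = 0.539/40 = 0.013 kg m⁻⁴
  76–86 m: Δρ/Δz = 0.244/10 = 0.024 kg m⁻⁴
  86–138 m: Δρ/Δz = 1.263/52 = 0.024 kg m⁻⁴
  138–199 m: Δρ/Δz = 0.566/61 = 9.3 × 10⁻³ kg m⁻⁴
The largest gradient is in the 30–36 m interval — the pycnocline.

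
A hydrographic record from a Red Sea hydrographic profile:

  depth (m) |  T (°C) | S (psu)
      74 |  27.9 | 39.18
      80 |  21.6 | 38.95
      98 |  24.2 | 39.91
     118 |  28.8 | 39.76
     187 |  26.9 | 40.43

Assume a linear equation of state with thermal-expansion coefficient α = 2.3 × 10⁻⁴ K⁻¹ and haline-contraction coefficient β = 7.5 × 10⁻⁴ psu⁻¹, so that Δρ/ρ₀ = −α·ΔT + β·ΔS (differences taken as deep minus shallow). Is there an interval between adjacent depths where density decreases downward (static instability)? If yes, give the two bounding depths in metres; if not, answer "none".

Evaluate Δρ/ρ₀ = −αΔT + βΔS across each adjacent pair:
  74–80 m: −αΔT+βΔS = −(2.3 × 10⁻⁴)(-6.3)+(7.5 × 10⁻⁴)(-0.23) = 1.3 × 10⁻³ → stable
  80–98 m: −αΔT+βΔS = −(2.3 × 10⁻⁴)(+2.6)+(7.5 × 10⁻⁴)(+0.96) = 1.2 × 10⁻⁴ → stable
  98–118 m: −αΔT+βΔS = −(2.3 × 10⁻⁴)(+4.6)+(7.5 × 10⁻⁴)(-0.15) = -1.2 × 10⁻³ → UNSTABLE
  118–187 m: −αΔT+βΔS = −(2.3 × 10⁻⁴)(-1.9)+(7.5 × 10⁻⁴)(+0.67) = 9.4 × 10⁻⁴ → stable
The 98–118 m interval has Δρ < 0: lighter water underlies denser water.

98–118 m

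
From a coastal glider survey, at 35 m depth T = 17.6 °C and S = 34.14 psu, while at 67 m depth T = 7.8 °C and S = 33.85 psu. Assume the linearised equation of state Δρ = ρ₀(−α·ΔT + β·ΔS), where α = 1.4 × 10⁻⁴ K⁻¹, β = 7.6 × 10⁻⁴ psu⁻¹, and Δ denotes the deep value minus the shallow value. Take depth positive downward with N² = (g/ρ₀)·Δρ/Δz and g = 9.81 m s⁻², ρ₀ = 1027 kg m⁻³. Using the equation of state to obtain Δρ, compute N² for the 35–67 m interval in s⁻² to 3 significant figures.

3.53 × 10⁻⁴ s⁻²

ΔT = -9.8 K, ΔS = -0.29 psu (deep − shallow).
Δρ/ρ₀ = −αΔT + βΔS = 1.372 × 10⁻³ − 2.204 × 10⁻⁴ = 1.1516 × 10⁻³, so Δρ ≈ 1.183 kg m⁻³.
N² = (g/ρ₀)·Δρ/Δz = g·(Δρ/ρ₀)/Δz = 9.81 × 1.1516 × 10⁻³ / 32 = 3.5304 × 10⁻⁴ s⁻² ≈ 3.53 × 10⁻⁴ s⁻².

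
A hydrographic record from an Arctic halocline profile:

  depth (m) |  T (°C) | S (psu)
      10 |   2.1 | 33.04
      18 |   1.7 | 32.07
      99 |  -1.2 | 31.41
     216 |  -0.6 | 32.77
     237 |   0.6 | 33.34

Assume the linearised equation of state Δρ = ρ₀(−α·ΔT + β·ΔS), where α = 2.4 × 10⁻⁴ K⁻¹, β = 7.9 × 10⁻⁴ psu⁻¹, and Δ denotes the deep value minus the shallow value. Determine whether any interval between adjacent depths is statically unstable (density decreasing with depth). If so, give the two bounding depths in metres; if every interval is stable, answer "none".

Evaluate Δρ/ρ₀ = −αΔT + βΔS across each adjacent pair:
  10–18 m: −αΔT+βΔS = −(2.4 × 10⁻⁴)(-0.4)+(7.9 × 10⁻⁴)(-0.97) = -6.7 × 10⁻⁴ → UNSTABLE
  18–99 m: −αΔT+βΔS = −(2.4 × 10⁻⁴)(-2.9)+(7.9 × 10⁻⁴)(-0.66) = 1.7 × 10⁻⁴ → stable
  99–216 m: −αΔT+βΔS = −(2.4 × 10⁻⁴)(+0.6)+(7.9 × 10⁻⁴)(+1.36) = 9.3 × 10⁻⁴ → stable
  216–237 m: −αΔT+βΔS = −(2.4 × 10⁻⁴)(+1.2)+(7.9 × 10⁻⁴)(+0.57) = 1.6 × 10⁻⁴ → stable
The 10–18 m interval has Δρ < 0: lighter water underlies denser water.

10–18 m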